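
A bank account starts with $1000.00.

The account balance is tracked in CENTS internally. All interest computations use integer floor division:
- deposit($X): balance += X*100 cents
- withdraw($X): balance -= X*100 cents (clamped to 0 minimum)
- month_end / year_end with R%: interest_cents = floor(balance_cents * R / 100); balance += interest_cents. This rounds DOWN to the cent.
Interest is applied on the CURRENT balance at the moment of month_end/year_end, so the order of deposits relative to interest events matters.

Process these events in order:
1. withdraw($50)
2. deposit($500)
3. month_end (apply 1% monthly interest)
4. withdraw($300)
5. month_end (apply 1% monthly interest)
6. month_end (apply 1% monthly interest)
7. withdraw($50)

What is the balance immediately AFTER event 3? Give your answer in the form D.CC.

After 1 (withdraw($50)): balance=$950.00 total_interest=$0.00
After 2 (deposit($500)): balance=$1450.00 total_interest=$0.00
After 3 (month_end (apply 1% monthly interest)): balance=$1464.50 total_interest=$14.50

Answer: 1464.50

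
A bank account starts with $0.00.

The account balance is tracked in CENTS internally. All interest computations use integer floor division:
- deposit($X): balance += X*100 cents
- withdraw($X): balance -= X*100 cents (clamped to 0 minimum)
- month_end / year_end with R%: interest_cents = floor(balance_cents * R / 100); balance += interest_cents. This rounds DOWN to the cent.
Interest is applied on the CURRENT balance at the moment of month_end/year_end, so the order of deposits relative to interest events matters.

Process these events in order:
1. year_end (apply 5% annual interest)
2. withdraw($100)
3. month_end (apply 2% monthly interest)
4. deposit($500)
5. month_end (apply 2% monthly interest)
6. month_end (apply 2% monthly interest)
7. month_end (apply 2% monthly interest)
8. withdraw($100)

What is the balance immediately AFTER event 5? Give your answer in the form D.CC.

After 1 (year_end (apply 5% annual interest)): balance=$0.00 total_interest=$0.00
After 2 (withdraw($100)): balance=$0.00 total_interest=$0.00
After 3 (month_end (apply 2% monthly interest)): balance=$0.00 total_interest=$0.00
After 4 (deposit($500)): balance=$500.00 total_interest=$0.00
After 5 (month_end (apply 2% monthly interest)): balance=$510.00 total_interest=$10.00

Answer: 510.00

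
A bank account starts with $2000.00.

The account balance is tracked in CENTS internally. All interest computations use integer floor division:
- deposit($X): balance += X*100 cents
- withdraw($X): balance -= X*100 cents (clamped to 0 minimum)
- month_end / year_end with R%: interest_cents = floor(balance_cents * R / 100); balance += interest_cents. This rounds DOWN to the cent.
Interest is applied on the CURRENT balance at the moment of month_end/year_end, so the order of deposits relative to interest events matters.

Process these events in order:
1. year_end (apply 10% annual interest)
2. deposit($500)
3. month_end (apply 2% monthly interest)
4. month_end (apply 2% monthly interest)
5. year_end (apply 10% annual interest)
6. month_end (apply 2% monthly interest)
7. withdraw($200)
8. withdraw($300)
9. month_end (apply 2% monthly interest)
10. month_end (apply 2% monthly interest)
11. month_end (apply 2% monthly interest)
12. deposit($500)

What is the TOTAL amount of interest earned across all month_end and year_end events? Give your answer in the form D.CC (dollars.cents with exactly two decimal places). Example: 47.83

After 1 (year_end (apply 10% annual interest)): balance=$2200.00 total_interest=$200.00
After 2 (deposit($500)): balance=$2700.00 total_interest=$200.00
After 3 (month_end (apply 2% monthly interest)): balance=$2754.00 total_interest=$254.00
After 4 (month_end (apply 2% monthly interest)): balance=$2809.08 total_interest=$309.08
After 5 (year_end (apply 10% annual interest)): balance=$3089.98 total_interest=$589.98
After 6 (month_end (apply 2% monthly interest)): balance=$3151.77 total_interest=$651.77
After 7 (withdraw($200)): balance=$2951.77 total_interest=$651.77
After 8 (withdraw($300)): balance=$2651.77 total_interest=$651.77
After 9 (month_end (apply 2% monthly interest)): balance=$2704.80 total_interest=$704.80
After 10 (month_end (apply 2% monthly interest)): balance=$2758.89 total_interest=$758.89
After 11 (month_end (apply 2% monthly interest)): balance=$2814.06 total_interest=$814.06
After 12 (deposit($500)): balance=$3314.06 total_interest=$814.06

Answer: 814.06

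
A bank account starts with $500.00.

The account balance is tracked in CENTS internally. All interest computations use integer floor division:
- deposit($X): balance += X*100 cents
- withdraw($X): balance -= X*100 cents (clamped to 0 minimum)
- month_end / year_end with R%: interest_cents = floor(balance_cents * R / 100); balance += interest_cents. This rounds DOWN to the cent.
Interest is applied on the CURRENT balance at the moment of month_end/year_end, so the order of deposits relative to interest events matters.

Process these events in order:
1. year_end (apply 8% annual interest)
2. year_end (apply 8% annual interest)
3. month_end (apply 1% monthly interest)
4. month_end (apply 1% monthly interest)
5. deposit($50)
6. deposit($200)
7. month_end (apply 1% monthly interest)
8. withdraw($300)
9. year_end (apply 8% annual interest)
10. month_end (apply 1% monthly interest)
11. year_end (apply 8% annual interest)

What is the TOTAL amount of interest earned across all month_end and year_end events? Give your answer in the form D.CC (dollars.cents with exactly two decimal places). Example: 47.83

After 1 (year_end (apply 8% annual interest)): balance=$540.00 total_interest=$40.00
After 2 (year_end (apply 8% annual interest)): balance=$583.20 total_interest=$83.20
After 3 (month_end (apply 1% monthly interest)): balance=$589.03 total_interest=$89.03
After 4 (month_end (apply 1% monthly interest)): balance=$594.92 total_interest=$94.92
After 5 (deposit($50)): balance=$644.92 total_interest=$94.92
After 6 (deposit($200)): balance=$844.92 total_interest=$94.92
After 7 (month_end (apply 1% monthly interest)): balance=$853.36 total_interest=$103.36
After 8 (withdraw($300)): balance=$553.36 total_interest=$103.36
After 9 (year_end (apply 8% annual interest)): balance=$597.62 total_interest=$147.62
After 10 (month_end (apply 1% monthly interest)): balance=$603.59 total_interest=$153.59
After 11 (year_end (apply 8% annual interest)): balance=$651.87 total_interest=$201.87

Answer: 201.87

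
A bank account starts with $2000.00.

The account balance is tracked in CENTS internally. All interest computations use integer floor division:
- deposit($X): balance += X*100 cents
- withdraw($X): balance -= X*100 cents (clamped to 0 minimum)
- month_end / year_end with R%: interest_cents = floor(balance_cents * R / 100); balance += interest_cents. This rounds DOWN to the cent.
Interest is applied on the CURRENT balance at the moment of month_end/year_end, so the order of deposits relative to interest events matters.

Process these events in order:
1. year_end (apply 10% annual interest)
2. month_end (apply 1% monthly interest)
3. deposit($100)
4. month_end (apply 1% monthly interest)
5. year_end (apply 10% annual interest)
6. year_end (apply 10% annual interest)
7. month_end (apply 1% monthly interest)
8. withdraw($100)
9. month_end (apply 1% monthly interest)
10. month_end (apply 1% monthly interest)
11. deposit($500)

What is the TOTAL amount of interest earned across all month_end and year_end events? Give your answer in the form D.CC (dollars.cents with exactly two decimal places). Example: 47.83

After 1 (year_end (apply 10% annual interest)): balance=$2200.00 total_interest=$200.00
After 2 (month_end (apply 1% monthly interest)): balance=$2222.00 total_interest=$222.00
After 3 (deposit($100)): balance=$2322.00 total_interest=$222.00
After 4 (month_end (apply 1% monthly interest)): balance=$2345.22 total_interest=$245.22
After 5 (year_end (apply 10% annual interest)): balance=$2579.74 total_interest=$479.74
After 6 (year_end (apply 10% annual interest)): balance=$2837.71 total_interest=$737.71
After 7 (month_end (apply 1% monthly interest)): balance=$2866.08 total_interest=$766.08
After 8 (withdraw($100)): balance=$2766.08 total_interest=$766.08
After 9 (month_end (apply 1% monthly interest)): balance=$2793.74 total_interest=$793.74
After 10 (month_end (apply 1% monthly interest)): balance=$2821.67 total_interest=$821.67
After 11 (deposit($500)): balance=$3321.67 total_interest=$821.67

Answer: 821.67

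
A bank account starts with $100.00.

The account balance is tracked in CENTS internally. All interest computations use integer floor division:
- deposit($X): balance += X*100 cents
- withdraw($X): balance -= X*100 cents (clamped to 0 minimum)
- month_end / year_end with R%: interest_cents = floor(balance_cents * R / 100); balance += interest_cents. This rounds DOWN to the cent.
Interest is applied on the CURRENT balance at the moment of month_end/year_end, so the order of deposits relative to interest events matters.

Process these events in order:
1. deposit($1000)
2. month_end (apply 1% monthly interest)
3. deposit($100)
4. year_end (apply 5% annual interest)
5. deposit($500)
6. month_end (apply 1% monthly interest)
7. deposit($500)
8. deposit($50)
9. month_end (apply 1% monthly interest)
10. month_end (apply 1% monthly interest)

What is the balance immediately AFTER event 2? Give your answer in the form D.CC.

Answer: 1111.00

Derivation:
After 1 (deposit($1000)): balance=$1100.00 total_interest=$0.00
After 2 (month_end (apply 1% monthly interest)): balance=$1111.00 total_interest=$11.00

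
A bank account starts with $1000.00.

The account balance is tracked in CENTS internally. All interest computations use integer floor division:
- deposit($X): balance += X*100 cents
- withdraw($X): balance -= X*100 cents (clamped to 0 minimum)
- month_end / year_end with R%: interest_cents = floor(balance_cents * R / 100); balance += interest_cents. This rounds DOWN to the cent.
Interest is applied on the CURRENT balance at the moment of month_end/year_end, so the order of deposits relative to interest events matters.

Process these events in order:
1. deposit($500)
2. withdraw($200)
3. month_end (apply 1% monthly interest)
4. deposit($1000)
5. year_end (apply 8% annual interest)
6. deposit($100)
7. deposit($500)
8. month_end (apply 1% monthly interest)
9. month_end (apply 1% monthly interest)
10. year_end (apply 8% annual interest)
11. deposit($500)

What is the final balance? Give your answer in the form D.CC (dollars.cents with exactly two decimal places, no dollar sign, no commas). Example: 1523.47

After 1 (deposit($500)): balance=$1500.00 total_interest=$0.00
After 2 (withdraw($200)): balance=$1300.00 total_interest=$0.00
After 3 (month_end (apply 1% monthly interest)): balance=$1313.00 total_interest=$13.00
After 4 (deposit($1000)): balance=$2313.00 total_interest=$13.00
After 5 (year_end (apply 8% annual interest)): balance=$2498.04 total_interest=$198.04
After 6 (deposit($100)): balance=$2598.04 total_interest=$198.04
After 7 (deposit($500)): balance=$3098.04 total_interest=$198.04
After 8 (month_end (apply 1% monthly interest)): balance=$3129.02 total_interest=$229.02
After 9 (month_end (apply 1% monthly interest)): balance=$3160.31 total_interest=$260.31
After 10 (year_end (apply 8% annual interest)): balance=$3413.13 total_interest=$513.13
After 11 (deposit($500)): balance=$3913.13 total_interest=$513.13

Answer: 3913.13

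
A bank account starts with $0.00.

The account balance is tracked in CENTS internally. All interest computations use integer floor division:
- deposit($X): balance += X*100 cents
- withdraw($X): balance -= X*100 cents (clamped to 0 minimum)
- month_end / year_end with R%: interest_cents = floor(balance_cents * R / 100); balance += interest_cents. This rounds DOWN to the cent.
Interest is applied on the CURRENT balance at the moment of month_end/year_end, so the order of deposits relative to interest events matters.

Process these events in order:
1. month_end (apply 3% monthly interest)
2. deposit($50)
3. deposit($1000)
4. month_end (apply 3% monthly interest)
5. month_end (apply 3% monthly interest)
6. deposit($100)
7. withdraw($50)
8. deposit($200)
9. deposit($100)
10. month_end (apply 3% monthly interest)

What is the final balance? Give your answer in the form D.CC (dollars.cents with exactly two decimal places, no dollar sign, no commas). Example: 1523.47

After 1 (month_end (apply 3% monthly interest)): balance=$0.00 total_interest=$0.00
After 2 (deposit($50)): balance=$50.00 total_interest=$0.00
After 3 (deposit($1000)): balance=$1050.00 total_interest=$0.00
After 4 (month_end (apply 3% monthly interest)): balance=$1081.50 total_interest=$31.50
After 5 (month_end (apply 3% monthly interest)): balance=$1113.94 total_interest=$63.94
After 6 (deposit($100)): balance=$1213.94 total_interest=$63.94
After 7 (withdraw($50)): balance=$1163.94 total_interest=$63.94
After 8 (deposit($200)): balance=$1363.94 total_interest=$63.94
After 9 (deposit($100)): balance=$1463.94 total_interest=$63.94
After 10 (month_end (apply 3% monthly interest)): balance=$1507.85 total_interest=$107.85

Answer: 1507.85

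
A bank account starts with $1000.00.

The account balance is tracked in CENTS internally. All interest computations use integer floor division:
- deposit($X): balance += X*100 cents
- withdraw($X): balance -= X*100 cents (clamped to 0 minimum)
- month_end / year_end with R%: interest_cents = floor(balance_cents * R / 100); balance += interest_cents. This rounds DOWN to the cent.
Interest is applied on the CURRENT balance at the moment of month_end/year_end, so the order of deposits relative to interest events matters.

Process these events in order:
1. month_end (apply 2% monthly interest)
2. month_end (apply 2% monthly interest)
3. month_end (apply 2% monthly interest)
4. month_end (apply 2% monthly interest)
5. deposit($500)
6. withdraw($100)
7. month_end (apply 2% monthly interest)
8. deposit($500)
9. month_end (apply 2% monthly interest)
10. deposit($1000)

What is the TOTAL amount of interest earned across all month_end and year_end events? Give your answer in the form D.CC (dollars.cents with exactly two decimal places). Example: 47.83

After 1 (month_end (apply 2% monthly interest)): balance=$1020.00 total_interest=$20.00
After 2 (month_end (apply 2% monthly interest)): balance=$1040.40 total_interest=$40.40
After 3 (month_end (apply 2% monthly interest)): balance=$1061.20 total_interest=$61.20
After 4 (month_end (apply 2% monthly interest)): balance=$1082.42 total_interest=$82.42
After 5 (deposit($500)): balance=$1582.42 total_interest=$82.42
After 6 (withdraw($100)): balance=$1482.42 total_interest=$82.42
After 7 (month_end (apply 2% monthly interest)): balance=$1512.06 total_interest=$112.06
After 8 (deposit($500)): balance=$2012.06 total_interest=$112.06
After 9 (month_end (apply 2% monthly interest)): balance=$2052.30 total_interest=$152.30
After 10 (deposit($1000)): balance=$3052.30 total_interest=$152.30

Answer: 152.30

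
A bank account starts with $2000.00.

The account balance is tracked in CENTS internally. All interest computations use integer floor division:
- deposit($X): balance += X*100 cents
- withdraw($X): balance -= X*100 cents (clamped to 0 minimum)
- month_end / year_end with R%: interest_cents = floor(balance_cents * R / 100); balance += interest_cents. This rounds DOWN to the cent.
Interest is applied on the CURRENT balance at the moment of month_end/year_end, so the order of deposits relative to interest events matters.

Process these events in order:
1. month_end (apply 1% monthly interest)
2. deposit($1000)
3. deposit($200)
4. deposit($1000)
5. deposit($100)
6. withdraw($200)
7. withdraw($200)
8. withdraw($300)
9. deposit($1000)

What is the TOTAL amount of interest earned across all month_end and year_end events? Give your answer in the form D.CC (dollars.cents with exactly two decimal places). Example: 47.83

After 1 (month_end (apply 1% monthly interest)): balance=$2020.00 total_interest=$20.00
After 2 (deposit($1000)): balance=$3020.00 total_interest=$20.00
After 3 (deposit($200)): balance=$3220.00 total_interest=$20.00
After 4 (deposit($1000)): balance=$4220.00 total_interest=$20.00
After 5 (deposit($100)): balance=$4320.00 total_interest=$20.00
After 6 (withdraw($200)): balance=$4120.00 total_interest=$20.00
After 7 (withdraw($200)): balance=$3920.00 total_interest=$20.00
After 8 (withdraw($300)): balance=$3620.00 total_interest=$20.00
After 9 (deposit($1000)): balance=$4620.00 total_interest=$20.00

Answer: 20.00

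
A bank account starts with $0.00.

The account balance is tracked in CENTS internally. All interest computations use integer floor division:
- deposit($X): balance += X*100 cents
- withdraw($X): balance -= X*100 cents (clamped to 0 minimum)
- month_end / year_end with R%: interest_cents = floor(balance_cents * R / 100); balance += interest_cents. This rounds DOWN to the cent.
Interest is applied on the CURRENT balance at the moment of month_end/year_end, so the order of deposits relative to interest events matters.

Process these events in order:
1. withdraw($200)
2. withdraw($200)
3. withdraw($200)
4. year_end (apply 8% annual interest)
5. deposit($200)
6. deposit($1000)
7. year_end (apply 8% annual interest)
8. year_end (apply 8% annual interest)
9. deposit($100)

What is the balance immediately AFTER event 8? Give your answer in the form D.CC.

Answer: 1399.68

Derivation:
After 1 (withdraw($200)): balance=$0.00 total_interest=$0.00
After 2 (withdraw($200)): balance=$0.00 total_interest=$0.00
After 3 (withdraw($200)): balance=$0.00 total_interest=$0.00
After 4 (year_end (apply 8% annual interest)): balance=$0.00 total_interest=$0.00
After 5 (deposit($200)): balance=$200.00 total_interest=$0.00
After 6 (deposit($1000)): balance=$1200.00 total_interest=$0.00
After 7 (year_end (apply 8% annual interest)): balance=$1296.00 total_interest=$96.00
After 8 (year_end (apply 8% annual interest)): balance=$1399.68 total_interest=$199.68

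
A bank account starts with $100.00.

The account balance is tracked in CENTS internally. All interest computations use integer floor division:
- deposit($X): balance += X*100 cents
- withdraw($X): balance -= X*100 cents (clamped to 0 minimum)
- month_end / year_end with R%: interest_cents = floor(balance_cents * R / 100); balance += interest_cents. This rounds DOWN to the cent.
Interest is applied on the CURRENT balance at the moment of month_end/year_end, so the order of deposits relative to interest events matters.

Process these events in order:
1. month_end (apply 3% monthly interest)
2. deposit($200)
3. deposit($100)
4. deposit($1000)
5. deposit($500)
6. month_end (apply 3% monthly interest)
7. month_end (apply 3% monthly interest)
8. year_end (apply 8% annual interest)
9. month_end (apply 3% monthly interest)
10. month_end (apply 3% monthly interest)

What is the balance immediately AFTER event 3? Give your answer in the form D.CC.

After 1 (month_end (apply 3% monthly interest)): balance=$103.00 total_interest=$3.00
After 2 (deposit($200)): balance=$303.00 total_interest=$3.00
After 3 (deposit($100)): balance=$403.00 total_interest=$3.00

Answer: 403.00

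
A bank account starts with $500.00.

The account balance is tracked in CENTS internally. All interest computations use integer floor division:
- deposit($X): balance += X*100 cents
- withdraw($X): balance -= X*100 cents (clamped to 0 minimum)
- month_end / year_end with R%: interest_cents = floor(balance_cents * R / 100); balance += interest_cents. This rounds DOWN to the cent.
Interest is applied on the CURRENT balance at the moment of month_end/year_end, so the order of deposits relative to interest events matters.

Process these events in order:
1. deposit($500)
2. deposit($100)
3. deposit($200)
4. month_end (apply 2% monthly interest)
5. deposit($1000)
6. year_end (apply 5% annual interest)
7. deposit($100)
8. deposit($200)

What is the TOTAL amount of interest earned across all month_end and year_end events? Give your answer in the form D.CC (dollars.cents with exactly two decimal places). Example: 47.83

Answer: 142.30

Derivation:
After 1 (deposit($500)): balance=$1000.00 total_interest=$0.00
After 2 (deposit($100)): balance=$1100.00 total_interest=$0.00
After 3 (deposit($200)): balance=$1300.00 total_interest=$0.00
After 4 (month_end (apply 2% monthly interest)): balance=$1326.00 total_interest=$26.00
After 5 (deposit($1000)): balance=$2326.00 total_interest=$26.00
After 6 (year_end (apply 5% annual interest)): balance=$2442.30 total_interest=$142.30
After 7 (deposit($100)): balance=$2542.30 total_interest=$142.30
After 8 (deposit($200)): balance=$2742.30 total_interest=$142.30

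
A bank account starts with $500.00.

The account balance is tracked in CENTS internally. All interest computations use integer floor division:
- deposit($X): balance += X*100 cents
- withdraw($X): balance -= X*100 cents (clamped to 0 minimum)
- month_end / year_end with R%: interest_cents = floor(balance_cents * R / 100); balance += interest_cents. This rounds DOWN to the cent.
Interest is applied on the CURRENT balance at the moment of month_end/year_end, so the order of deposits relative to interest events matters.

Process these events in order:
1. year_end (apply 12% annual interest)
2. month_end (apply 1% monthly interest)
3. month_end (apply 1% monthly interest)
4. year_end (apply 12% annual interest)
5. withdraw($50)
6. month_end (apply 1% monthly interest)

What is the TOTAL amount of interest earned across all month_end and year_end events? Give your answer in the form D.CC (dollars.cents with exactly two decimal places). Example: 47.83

After 1 (year_end (apply 12% annual interest)): balance=$560.00 total_interest=$60.00
After 2 (month_end (apply 1% monthly interest)): balance=$565.60 total_interest=$65.60
After 3 (month_end (apply 1% monthly interest)): balance=$571.25 total_interest=$71.25
After 4 (year_end (apply 12% annual interest)): balance=$639.80 total_interest=$139.80
After 5 (withdraw($50)): balance=$589.80 total_interest=$139.80
After 6 (month_end (apply 1% monthly interest)): balance=$595.69 total_interest=$145.69

Answer: 145.69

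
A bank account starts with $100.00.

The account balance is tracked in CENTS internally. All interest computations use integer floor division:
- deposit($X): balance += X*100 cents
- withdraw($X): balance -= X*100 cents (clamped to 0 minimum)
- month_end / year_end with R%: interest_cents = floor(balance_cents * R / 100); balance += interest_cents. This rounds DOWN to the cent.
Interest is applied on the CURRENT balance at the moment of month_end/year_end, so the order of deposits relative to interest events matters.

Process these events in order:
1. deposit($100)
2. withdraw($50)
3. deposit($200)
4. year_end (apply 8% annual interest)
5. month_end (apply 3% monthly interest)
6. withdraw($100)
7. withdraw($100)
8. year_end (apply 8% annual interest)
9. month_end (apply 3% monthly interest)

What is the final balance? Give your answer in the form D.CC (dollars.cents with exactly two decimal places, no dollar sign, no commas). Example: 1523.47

After 1 (deposit($100)): balance=$200.00 total_interest=$0.00
After 2 (withdraw($50)): balance=$150.00 total_interest=$0.00
After 3 (deposit($200)): balance=$350.00 total_interest=$0.00
After 4 (year_end (apply 8% annual interest)): balance=$378.00 total_interest=$28.00
After 5 (month_end (apply 3% monthly interest)): balance=$389.34 total_interest=$39.34
After 6 (withdraw($100)): balance=$289.34 total_interest=$39.34
After 7 (withdraw($100)): balance=$189.34 total_interest=$39.34
After 8 (year_end (apply 8% annual interest)): balance=$204.48 total_interest=$54.48
After 9 (month_end (apply 3% monthly interest)): balance=$210.61 total_interest=$60.61

Answer: 210.61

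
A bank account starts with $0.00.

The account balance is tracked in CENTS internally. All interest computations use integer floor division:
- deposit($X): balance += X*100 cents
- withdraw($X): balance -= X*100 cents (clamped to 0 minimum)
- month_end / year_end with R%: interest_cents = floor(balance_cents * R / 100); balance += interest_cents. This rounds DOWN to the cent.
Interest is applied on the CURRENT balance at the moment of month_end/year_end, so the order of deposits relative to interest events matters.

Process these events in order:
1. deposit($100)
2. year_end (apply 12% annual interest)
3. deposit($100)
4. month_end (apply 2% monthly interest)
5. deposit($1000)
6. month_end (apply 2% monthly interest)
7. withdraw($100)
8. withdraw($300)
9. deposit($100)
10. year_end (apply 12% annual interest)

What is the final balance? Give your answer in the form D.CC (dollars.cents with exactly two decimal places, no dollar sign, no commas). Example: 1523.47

After 1 (deposit($100)): balance=$100.00 total_interest=$0.00
After 2 (year_end (apply 12% annual interest)): balance=$112.00 total_interest=$12.00
After 3 (deposit($100)): balance=$212.00 total_interest=$12.00
After 4 (month_end (apply 2% monthly interest)): balance=$216.24 total_interest=$16.24
After 5 (deposit($1000)): balance=$1216.24 total_interest=$16.24
After 6 (month_end (apply 2% monthly interest)): balance=$1240.56 total_interest=$40.56
After 7 (withdraw($100)): balance=$1140.56 total_interest=$40.56
After 8 (withdraw($300)): balance=$840.56 total_interest=$40.56
After 9 (deposit($100)): balance=$940.56 total_interest=$40.56
After 10 (year_end (apply 12% annual interest)): balance=$1053.42 total_interest=$153.42

Answer: 1053.42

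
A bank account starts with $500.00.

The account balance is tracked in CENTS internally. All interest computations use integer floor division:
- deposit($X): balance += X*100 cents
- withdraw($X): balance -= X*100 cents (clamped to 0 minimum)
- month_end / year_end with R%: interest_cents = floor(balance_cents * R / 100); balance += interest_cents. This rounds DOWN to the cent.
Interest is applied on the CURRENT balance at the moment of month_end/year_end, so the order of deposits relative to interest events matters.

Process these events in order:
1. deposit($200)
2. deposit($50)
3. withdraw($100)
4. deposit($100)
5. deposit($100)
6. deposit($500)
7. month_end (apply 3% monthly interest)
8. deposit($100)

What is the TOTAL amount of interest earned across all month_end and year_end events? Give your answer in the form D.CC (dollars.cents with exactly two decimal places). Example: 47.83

Answer: 40.50

Derivation:
After 1 (deposit($200)): balance=$700.00 total_interest=$0.00
After 2 (deposit($50)): balance=$750.00 total_interest=$0.00
After 3 (withdraw($100)): balance=$650.00 total_interest=$0.00
After 4 (deposit($100)): balance=$750.00 total_interest=$0.00
After 5 (deposit($100)): balance=$850.00 total_interest=$0.00
After 6 (deposit($500)): balance=$1350.00 total_interest=$0.00
After 7 (month_end (apply 3% monthly interest)): balance=$1390.50 total_interest=$40.50
After 8 (deposit($100)): balance=$1490.50 total_interest=$40.50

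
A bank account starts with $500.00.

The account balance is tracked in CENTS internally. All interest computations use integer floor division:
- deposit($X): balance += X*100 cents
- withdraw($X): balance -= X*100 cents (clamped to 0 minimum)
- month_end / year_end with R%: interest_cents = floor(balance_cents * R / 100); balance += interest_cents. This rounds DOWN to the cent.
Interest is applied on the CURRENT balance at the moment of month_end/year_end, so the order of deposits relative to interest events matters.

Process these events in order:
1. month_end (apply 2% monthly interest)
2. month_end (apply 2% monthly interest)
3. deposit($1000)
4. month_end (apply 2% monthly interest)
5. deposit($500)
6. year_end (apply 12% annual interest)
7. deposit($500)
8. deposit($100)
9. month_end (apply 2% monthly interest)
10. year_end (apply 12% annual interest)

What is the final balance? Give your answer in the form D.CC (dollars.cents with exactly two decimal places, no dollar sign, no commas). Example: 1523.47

Answer: 3309.15

Derivation:
After 1 (month_end (apply 2% monthly interest)): balance=$510.00 total_interest=$10.00
After 2 (month_end (apply 2% monthly interest)): balance=$520.20 total_interest=$20.20
After 3 (deposit($1000)): balance=$1520.20 total_interest=$20.20
After 4 (month_end (apply 2% monthly interest)): balance=$1550.60 total_interest=$50.60
After 5 (deposit($500)): balance=$2050.60 total_interest=$50.60
After 6 (year_end (apply 12% annual interest)): balance=$2296.67 total_interest=$296.67
After 7 (deposit($500)): balance=$2796.67 total_interest=$296.67
After 8 (deposit($100)): balance=$2896.67 total_interest=$296.67
After 9 (month_end (apply 2% monthly interest)): balance=$2954.60 total_interest=$354.60
After 10 (year_end (apply 12% annual interest)): balance=$3309.15 total_interest=$709.15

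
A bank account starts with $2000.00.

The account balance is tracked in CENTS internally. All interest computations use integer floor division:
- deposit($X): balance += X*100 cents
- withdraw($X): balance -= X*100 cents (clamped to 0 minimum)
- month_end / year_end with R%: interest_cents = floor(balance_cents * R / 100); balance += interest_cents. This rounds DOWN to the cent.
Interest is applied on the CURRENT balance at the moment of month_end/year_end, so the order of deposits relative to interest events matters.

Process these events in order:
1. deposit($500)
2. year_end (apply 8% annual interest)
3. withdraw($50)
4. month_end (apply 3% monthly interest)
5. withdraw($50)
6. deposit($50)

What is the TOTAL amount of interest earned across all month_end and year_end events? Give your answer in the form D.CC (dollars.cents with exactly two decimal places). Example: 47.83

Answer: 279.50

Derivation:
After 1 (deposit($500)): balance=$2500.00 total_interest=$0.00
After 2 (year_end (apply 8% annual interest)): balance=$2700.00 total_interest=$200.00
After 3 (withdraw($50)): balance=$2650.00 total_interest=$200.00
After 4 (month_end (apply 3% monthly interest)): balance=$2729.50 total_interest=$279.50
After 5 (withdraw($50)): balance=$2679.50 total_interest=$279.50
After 6 (deposit($50)): balance=$2729.50 total_interest=$279.50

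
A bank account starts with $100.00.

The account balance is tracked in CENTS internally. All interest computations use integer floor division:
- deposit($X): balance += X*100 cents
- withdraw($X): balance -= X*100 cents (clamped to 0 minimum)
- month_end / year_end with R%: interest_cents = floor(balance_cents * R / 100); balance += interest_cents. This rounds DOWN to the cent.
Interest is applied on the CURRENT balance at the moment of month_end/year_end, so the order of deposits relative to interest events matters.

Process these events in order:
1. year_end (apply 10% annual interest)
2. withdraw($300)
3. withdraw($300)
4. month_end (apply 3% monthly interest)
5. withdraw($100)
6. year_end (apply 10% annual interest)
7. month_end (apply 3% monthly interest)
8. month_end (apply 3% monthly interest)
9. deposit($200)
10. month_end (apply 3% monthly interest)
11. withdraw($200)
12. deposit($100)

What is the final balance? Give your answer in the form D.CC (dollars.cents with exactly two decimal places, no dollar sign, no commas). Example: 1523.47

After 1 (year_end (apply 10% annual interest)): balance=$110.00 total_interest=$10.00
After 2 (withdraw($300)): balance=$0.00 total_interest=$10.00
After 3 (withdraw($300)): balance=$0.00 total_interest=$10.00
After 4 (month_end (apply 3% monthly interest)): balance=$0.00 total_interest=$10.00
After 5 (withdraw($100)): balance=$0.00 total_interest=$10.00
After 6 (year_end (apply 10% annual interest)): balance=$0.00 total_interest=$10.00
After 7 (month_end (apply 3% monthly interest)): balance=$0.00 total_interest=$10.00
After 8 (month_end (apply 3% monthly interest)): balance=$0.00 total_interest=$10.00
After 9 (deposit($200)): balance=$200.00 total_interest=$10.00
After 10 (month_end (apply 3% monthly interest)): balance=$206.00 total_interest=$16.00
After 11 (withdraw($200)): balance=$6.00 total_interest=$16.00
After 12 (deposit($100)): balance=$106.00 total_interest=$16.00

Answer: 106.00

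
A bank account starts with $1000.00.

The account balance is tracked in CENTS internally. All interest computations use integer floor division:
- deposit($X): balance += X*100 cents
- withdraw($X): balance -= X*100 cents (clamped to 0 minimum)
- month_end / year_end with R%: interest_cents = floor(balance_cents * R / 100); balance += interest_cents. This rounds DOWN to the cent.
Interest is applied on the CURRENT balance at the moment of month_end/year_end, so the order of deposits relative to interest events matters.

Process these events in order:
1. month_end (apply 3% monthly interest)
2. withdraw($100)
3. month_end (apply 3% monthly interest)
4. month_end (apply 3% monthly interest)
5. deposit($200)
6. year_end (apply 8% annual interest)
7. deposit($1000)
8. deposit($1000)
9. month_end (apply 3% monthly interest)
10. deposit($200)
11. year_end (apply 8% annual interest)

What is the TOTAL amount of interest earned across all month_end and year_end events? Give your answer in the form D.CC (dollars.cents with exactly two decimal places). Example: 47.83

After 1 (month_end (apply 3% monthly interest)): balance=$1030.00 total_interest=$30.00
After 2 (withdraw($100)): balance=$930.00 total_interest=$30.00
After 3 (month_end (apply 3% monthly interest)): balance=$957.90 total_interest=$57.90
After 4 (month_end (apply 3% monthly interest)): balance=$986.63 total_interest=$86.63
After 5 (deposit($200)): balance=$1186.63 total_interest=$86.63
After 6 (year_end (apply 8% annual interest)): balance=$1281.56 total_interest=$181.56
After 7 (deposit($1000)): balance=$2281.56 total_interest=$181.56
After 8 (deposit($1000)): balance=$3281.56 total_interest=$181.56
After 9 (month_end (apply 3% monthly interest)): balance=$3380.00 total_interest=$280.00
After 10 (deposit($200)): balance=$3580.00 total_interest=$280.00
After 11 (year_end (apply 8% annual interest)): balance=$3866.40 total_interest=$566.40

Answer: 566.40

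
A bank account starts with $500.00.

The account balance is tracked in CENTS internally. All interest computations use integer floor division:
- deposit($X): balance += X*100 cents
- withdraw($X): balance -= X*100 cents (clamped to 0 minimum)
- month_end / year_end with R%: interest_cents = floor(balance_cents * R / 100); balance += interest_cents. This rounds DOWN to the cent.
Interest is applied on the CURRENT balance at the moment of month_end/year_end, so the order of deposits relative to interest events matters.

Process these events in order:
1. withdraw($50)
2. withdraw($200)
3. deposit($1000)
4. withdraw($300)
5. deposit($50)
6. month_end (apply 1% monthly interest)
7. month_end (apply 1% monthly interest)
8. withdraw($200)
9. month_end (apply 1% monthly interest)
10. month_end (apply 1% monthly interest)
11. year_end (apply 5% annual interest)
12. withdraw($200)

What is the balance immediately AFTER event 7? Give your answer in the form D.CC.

After 1 (withdraw($50)): balance=$450.00 total_interest=$0.00
After 2 (withdraw($200)): balance=$250.00 total_interest=$0.00
After 3 (deposit($1000)): balance=$1250.00 total_interest=$0.00
After 4 (withdraw($300)): balance=$950.00 total_interest=$0.00
After 5 (deposit($50)): balance=$1000.00 total_interest=$0.00
After 6 (month_end (apply 1% monthly interest)): balance=$1010.00 total_interest=$10.00
After 7 (month_end (apply 1% monthly interest)): balance=$1020.10 total_interest=$20.10

Answer: 1020.10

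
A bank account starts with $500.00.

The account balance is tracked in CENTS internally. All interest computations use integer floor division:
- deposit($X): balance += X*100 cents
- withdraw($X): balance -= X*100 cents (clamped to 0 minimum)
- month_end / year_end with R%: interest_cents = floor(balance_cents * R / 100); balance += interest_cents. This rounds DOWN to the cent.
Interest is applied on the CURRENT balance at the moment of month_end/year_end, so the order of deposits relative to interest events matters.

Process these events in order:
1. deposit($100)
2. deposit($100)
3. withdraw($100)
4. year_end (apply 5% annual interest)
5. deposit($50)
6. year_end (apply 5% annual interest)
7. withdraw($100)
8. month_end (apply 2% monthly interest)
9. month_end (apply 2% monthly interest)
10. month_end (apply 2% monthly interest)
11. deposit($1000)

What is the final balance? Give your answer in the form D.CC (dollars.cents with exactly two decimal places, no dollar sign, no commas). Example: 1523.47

After 1 (deposit($100)): balance=$600.00 total_interest=$0.00
After 2 (deposit($100)): balance=$700.00 total_interest=$0.00
After 3 (withdraw($100)): balance=$600.00 total_interest=$0.00
After 4 (year_end (apply 5% annual interest)): balance=$630.00 total_interest=$30.00
After 5 (deposit($50)): balance=$680.00 total_interest=$30.00
After 6 (year_end (apply 5% annual interest)): balance=$714.00 total_interest=$64.00
After 7 (withdraw($100)): balance=$614.00 total_interest=$64.00
After 8 (month_end (apply 2% monthly interest)): balance=$626.28 total_interest=$76.28
After 9 (month_end (apply 2% monthly interest)): balance=$638.80 total_interest=$88.80
After 10 (month_end (apply 2% monthly interest)): balance=$651.57 total_interest=$101.57
After 11 (deposit($1000)): balance=$1651.57 total_interest=$101.57

Answer: 1651.57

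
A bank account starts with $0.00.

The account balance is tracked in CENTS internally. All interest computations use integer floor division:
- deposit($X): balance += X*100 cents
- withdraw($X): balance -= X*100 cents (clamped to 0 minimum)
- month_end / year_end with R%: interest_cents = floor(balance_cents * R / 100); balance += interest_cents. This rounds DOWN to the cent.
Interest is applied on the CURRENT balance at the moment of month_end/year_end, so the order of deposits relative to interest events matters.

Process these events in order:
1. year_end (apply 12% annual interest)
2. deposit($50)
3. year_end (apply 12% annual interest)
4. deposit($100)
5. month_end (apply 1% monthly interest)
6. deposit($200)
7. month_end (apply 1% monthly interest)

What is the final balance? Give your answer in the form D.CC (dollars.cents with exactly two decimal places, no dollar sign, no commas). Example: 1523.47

After 1 (year_end (apply 12% annual interest)): balance=$0.00 total_interest=$0.00
After 2 (deposit($50)): balance=$50.00 total_interest=$0.00
After 3 (year_end (apply 12% annual interest)): balance=$56.00 total_interest=$6.00
After 4 (deposit($100)): balance=$156.00 total_interest=$6.00
After 5 (month_end (apply 1% monthly interest)): balance=$157.56 total_interest=$7.56
After 6 (deposit($200)): balance=$357.56 total_interest=$7.56
After 7 (month_end (apply 1% monthly interest)): balance=$361.13 total_interest=$11.13

Answer: 361.13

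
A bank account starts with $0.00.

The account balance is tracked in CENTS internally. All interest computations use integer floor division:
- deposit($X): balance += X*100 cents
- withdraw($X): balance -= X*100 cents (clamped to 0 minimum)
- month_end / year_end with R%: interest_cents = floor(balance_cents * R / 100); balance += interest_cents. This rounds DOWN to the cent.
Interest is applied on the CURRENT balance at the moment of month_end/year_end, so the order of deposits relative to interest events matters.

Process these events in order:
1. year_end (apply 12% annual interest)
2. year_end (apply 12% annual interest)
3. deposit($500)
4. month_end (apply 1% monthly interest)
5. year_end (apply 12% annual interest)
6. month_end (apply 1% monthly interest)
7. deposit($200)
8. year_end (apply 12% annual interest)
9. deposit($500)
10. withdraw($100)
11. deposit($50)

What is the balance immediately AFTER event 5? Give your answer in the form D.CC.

After 1 (year_end (apply 12% annual interest)): balance=$0.00 total_interest=$0.00
After 2 (year_end (apply 12% annual interest)): balance=$0.00 total_interest=$0.00
After 3 (deposit($500)): balance=$500.00 total_interest=$0.00
After 4 (month_end (apply 1% monthly interest)): balance=$505.00 total_interest=$5.00
After 5 (year_end (apply 12% annual interest)): balance=$565.60 total_interest=$65.60

Answer: 565.60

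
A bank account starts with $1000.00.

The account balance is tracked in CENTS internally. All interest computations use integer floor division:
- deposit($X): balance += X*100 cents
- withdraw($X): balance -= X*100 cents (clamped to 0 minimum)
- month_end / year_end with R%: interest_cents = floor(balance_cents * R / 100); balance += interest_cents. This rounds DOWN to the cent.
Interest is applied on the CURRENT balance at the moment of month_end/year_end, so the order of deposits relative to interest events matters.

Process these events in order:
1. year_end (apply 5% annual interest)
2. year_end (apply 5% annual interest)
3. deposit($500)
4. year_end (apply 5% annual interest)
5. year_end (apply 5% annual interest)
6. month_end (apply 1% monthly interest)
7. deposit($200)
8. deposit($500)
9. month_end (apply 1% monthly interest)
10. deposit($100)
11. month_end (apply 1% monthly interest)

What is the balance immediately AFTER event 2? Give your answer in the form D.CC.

Answer: 1102.50

Derivation:
After 1 (year_end (apply 5% annual interest)): balance=$1050.00 total_interest=$50.00
After 2 (year_end (apply 5% annual interest)): balance=$1102.50 total_interest=$102.50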